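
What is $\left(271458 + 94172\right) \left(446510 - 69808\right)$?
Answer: $137733552260$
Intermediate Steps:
$\left(271458 + 94172\right) \left(446510 - 69808\right) = 365630 \cdot 376702 = 137733552260$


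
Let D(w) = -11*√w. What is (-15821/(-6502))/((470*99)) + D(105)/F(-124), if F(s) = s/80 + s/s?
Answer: 15821/302538060 + 20*√105 ≈ 204.94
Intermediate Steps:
F(s) = 1 + s/80 (F(s) = s*(1/80) + 1 = s/80 + 1 = 1 + s/80)
(-15821/(-6502))/((470*99)) + D(105)/F(-124) = (-15821/(-6502))/((470*99)) + (-11*√105)/(1 + (1/80)*(-124)) = -15821*(-1/6502)/46530 + (-11*√105)/(1 - 31/20) = (15821/6502)*(1/46530) + (-11*√105)/(-11/20) = 15821/302538060 - 11*√105*(-20/11) = 15821/302538060 + 20*√105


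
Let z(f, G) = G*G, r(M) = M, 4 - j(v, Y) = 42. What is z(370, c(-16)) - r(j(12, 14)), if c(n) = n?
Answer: 294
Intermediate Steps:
j(v, Y) = -38 (j(v, Y) = 4 - 1*42 = 4 - 42 = -38)
z(f, G) = G**2
z(370, c(-16)) - r(j(12, 14)) = (-16)**2 - 1*(-38) = 256 + 38 = 294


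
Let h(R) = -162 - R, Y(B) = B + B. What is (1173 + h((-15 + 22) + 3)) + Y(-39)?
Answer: 923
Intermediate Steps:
Y(B) = 2*B
(1173 + h((-15 + 22) + 3)) + Y(-39) = (1173 + (-162 - ((-15 + 22) + 3))) + 2*(-39) = (1173 + (-162 - (7 + 3))) - 78 = (1173 + (-162 - 1*10)) - 78 = (1173 + (-162 - 10)) - 78 = (1173 - 172) - 78 = 1001 - 78 = 923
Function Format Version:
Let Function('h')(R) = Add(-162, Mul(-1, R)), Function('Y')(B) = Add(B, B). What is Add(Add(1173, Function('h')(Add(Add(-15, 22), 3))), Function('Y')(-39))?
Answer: 923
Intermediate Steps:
Function('Y')(B) = Mul(2, B)
Add(Add(1173, Function('h')(Add(Add(-15, 22), 3))), Function('Y')(-39)) = Add(Add(1173, Add(-162, Mul(-1, Add(Add(-15, 22), 3)))), Mul(2, -39)) = Add(Add(1173, Add(-162, Mul(-1, Add(7, 3)))), -78) = Add(Add(1173, Add(-162, Mul(-1, 10))), -78) = Add(Add(1173, Add(-162, -10)), -78) = Add(Add(1173, -172), -78) = Add(1001, -78) = 923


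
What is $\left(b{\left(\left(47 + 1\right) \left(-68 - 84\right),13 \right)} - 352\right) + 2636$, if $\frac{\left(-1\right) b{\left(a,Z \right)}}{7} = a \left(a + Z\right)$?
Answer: $-371955092$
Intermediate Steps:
$b{\left(a,Z \right)} = - 7 a \left(Z + a\right)$ ($b{\left(a,Z \right)} = - 7 a \left(a + Z\right) = - 7 a \left(Z + a\right)$)
$\left(b{\left(\left(47 + 1\right) \left(-68 - 84\right),13 \right)} - 352\right) + 2636 = \left(- 7 \left(47 + 1\right) \left(-68 - 84\right) \left(13 + \left(47 + 1\right) \left(-68 - 84\right)\right) - 352\right) + 2636 = \left(- 7 \cdot 48 \left(-152\right) \left(13 + 48 \left(-152\right)\right) - 352\right) + 2636 = \left(\left(-7\right) \left(-7296\right) \left(13 - 7296\right) - 352\right) + 2636 = \left(\left(-7\right) \left(-7296\right) \left(-7283\right) - 352\right) + 2636 = \left(-371957376 - 352\right) + 2636 = -371957728 + 2636 = -371955092$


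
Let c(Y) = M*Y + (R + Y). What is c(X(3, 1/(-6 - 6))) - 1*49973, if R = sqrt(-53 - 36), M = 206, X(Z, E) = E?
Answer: -199961/4 + I*sqrt(89) ≈ -49990.0 + 9.434*I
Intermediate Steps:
R = I*sqrt(89) (R = sqrt(-89) = I*sqrt(89) ≈ 9.434*I)
c(Y) = 207*Y + I*sqrt(89) (c(Y) = 206*Y + (I*sqrt(89) + Y) = 206*Y + (Y + I*sqrt(89)) = 207*Y + I*sqrt(89))
c(X(3, 1/(-6 - 6))) - 1*49973 = (207/(-6 - 6) + I*sqrt(89)) - 1*49973 = (207/(-12) + I*sqrt(89)) - 49973 = (207*(-1/12) + I*sqrt(89)) - 49973 = (-69/4 + I*sqrt(89)) - 49973 = -199961/4 + I*sqrt(89)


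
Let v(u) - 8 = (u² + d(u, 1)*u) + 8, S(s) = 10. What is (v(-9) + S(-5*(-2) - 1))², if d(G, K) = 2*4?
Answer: 1225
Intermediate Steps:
d(G, K) = 8
v(u) = 16 + u² + 8*u (v(u) = 8 + ((u² + 8*u) + 8) = 8 + (8 + u² + 8*u) = 16 + u² + 8*u)
(v(-9) + S(-5*(-2) - 1))² = ((16 + (-9)² + 8*(-9)) + 10)² = ((16 + 81 - 72) + 10)² = (25 + 10)² = 35² = 1225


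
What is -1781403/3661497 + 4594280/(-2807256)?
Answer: -303094398574/142760547531 ≈ -2.1231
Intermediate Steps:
-1781403/3661497 + 4594280/(-2807256) = -1781403*1/3661497 + 4594280*(-1/2807256) = -593801/1220499 - 574285/350907 = -303094398574/142760547531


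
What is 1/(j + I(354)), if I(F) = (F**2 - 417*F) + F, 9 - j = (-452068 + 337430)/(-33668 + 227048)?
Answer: -96690/2121224591 ≈ -4.5582e-5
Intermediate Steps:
j = 927529/96690 (j = 9 - (-452068 + 337430)/(-33668 + 227048) = 9 - (-114638)/193380 = 9 - 1*(-57319/96690) = 9 + 57319/96690 = 927529/96690 ≈ 9.5928)
I(F) = F**2 - 416*F
1/(j + I(354)) = 1/(927529/96690 + 354*(-416 + 354)) = 1/(927529/96690 + 354*(-62)) = 1/(927529/96690 - 21948) = 1/(-2121224591/96690) = -96690/2121224591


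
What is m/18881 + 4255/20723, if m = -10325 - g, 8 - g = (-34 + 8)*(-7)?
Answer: -5653066/17011781 ≈ -0.33230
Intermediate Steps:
g = -174 (g = 8 - (-34 + 8)*(-7) = 8 - (-26)*(-7) = 8 - 1*182 = 8 - 182 = -174)
m = -10151 (m = -10325 - 1*(-174) = -10325 + 174 = -10151)
m/18881 + 4255/20723 = -10151/18881 + 4255/20723 = -10151*1/18881 + 4255*(1/20723) = -10151/18881 + 185/901 = -5653066/17011781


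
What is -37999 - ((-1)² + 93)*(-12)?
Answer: -36871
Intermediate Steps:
-37999 - ((-1)² + 93)*(-12) = -37999 - (1 + 93)*(-12) = -37999 - 94*(-12) = -37999 - 1*(-1128) = -37999 + 1128 = -36871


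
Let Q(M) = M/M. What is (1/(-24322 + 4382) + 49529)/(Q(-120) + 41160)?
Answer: 987608259/820750340 ≈ 1.2033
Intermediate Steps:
Q(M) = 1
(1/(-24322 + 4382) + 49529)/(Q(-120) + 41160) = (1/(-24322 + 4382) + 49529)/(1 + 41160) = (1/(-19940) + 49529)/41161 = (-1/19940 + 49529)*(1/41161) = (987608259/19940)*(1/41161) = 987608259/820750340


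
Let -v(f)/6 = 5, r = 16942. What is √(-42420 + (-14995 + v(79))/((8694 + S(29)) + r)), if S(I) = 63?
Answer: I*√28016191581895/25699 ≈ 205.96*I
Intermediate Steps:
v(f) = -30 (v(f) = -6*5 = -30)
√(-42420 + (-14995 + v(79))/((8694 + S(29)) + r)) = √(-42420 + (-14995 - 30)/((8694 + 63) + 16942)) = √(-42420 - 15025/(8757 + 16942)) = √(-42420 - 15025/25699) = √(-1090166605/25699) = I*√28016191581895/25699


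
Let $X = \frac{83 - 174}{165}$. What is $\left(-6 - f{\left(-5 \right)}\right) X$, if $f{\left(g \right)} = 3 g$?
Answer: $- \frac{273}{55} \approx -4.9636$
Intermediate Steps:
$X = - \frac{91}{165}$ ($X = \left(-91\right) \frac{1}{165} = - \frac{91}{165} \approx -0.55152$)
$\left(-6 - f{\left(-5 \right)}\right) X = \left(-6 - 3 \left(-5\right)\right) \left(- \frac{91}{165}\right) = \left(-6 - -15\right) \left(- \frac{91}{165}\right) = \left(-6 + 15\right) \left(- \frac{91}{165}\right) = 9 \left(- \frac{91}{165}\right) = - \frac{273}{55}$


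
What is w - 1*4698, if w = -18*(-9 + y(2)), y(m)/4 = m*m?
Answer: -4824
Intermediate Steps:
y(m) = 4*m² (y(m) = 4*(m*m) = 4*m²)
w = -126 (w = -18*(-9 + 4*2²) = -18*(-9 + 4*4) = -18*(-9 + 16) = -18*7 = -126)
w - 1*4698 = -126 - 1*4698 = -126 - 4698 = -4824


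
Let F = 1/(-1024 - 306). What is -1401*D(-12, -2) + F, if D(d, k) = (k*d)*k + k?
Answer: 93166499/1330 ≈ 70050.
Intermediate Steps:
F = -1/1330 (F = 1/(-1330) = -1/1330 ≈ -0.00075188)
D(d, k) = k + d*k**2 (D(d, k) = (d*k)*k + k = d*k**2 + k = k + d*k**2)
-1401*D(-12, -2) + F = -(-2802)*(1 - 12*(-2)) - 1/1330 = -(-2802)*(1 + 24) - 1/1330 = -(-2802)*25 - 1/1330 = -1401*(-50) - 1/1330 = 70050 - 1/1330 = 93166499/1330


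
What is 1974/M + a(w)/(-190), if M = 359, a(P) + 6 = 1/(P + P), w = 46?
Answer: 1826491/330280 ≈ 5.5301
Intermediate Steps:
a(P) = -6 + 1/(2*P) (a(P) = -6 + 1/(P + P) = -6 + 1/(2*P))
1974/M + a(w)/(-190) = 1974/359 + (-6 + (1/2)/46)/(-190) = 1974*(1/359) + (-6 + (1/2)*(1/46))*(-1/190) = 1974/359 + (-6 + 1/92)*(-1/190) = 1974/359 - 551/92*(-1/190) = 1974/359 + 29/920 = 1826491/330280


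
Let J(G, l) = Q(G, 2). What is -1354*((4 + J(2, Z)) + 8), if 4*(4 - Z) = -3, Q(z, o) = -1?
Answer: -14894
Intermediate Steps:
Z = 19/4 (Z = 4 - 1/4*(-3) = 4 + 3/4 = 19/4 ≈ 4.7500)
J(G, l) = -1
-1354*((4 + J(2, Z)) + 8) = -1354*((4 - 1) + 8) = -1354*(3 + 8) = -1354*11 = -14894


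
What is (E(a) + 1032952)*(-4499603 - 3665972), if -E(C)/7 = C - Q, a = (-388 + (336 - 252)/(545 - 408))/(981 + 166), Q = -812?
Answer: -42520055490788700/5069 ≈ -8.3883e+12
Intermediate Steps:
a = -1712/5069 (a = (-388 + 84/137)/1147 = (-388 + 84*(1/137))*(1/1147) = (-388 + 84/137)*(1/1147) = -53072/137*1/1147 = -1712/5069 ≈ -0.33774)
E(C) = -5684 - 7*C (E(C) = -7*(C - 1*(-812)) = -7*(C + 812) = -7*(812 + C) = -5684 - 7*C)
(E(a) + 1032952)*(-4499603 - 3665972) = ((-5684 - 7*(-1712/5069)) + 1032952)*(-4499603 - 3665972) = ((-5684 + 11984/5069) + 1032952)*(-8165575) = (-28800212/5069 + 1032952)*(-8165575) = (5207233476/5069)*(-8165575) = -42520055490788700/5069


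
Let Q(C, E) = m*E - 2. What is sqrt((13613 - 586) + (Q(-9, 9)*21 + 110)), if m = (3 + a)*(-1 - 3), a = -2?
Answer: 3*sqrt(1371) ≈ 111.08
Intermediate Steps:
m = -4 (m = (3 - 2)*(-1 - 3) = 1*(-4) = -4)
Q(C, E) = -2 - 4*E (Q(C, E) = -4*E - 2 = -2 - 4*E)
sqrt((13613 - 586) + (Q(-9, 9)*21 + 110)) = sqrt((13613 - 586) + ((-2 - 4*9)*21 + 110)) = sqrt(13027 + ((-2 - 36)*21 + 110)) = sqrt(13027 + (-38*21 + 110)) = sqrt(13027 + (-798 + 110)) = sqrt(13027 - 688) = sqrt(12339) = 3*sqrt(1371)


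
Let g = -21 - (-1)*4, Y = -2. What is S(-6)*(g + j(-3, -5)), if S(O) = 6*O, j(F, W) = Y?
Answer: 684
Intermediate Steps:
j(F, W) = -2
g = -17 (g = -21 - 1*(-4) = -21 + 4 = -17)
S(-6)*(g + j(-3, -5)) = (6*(-6))*(-17 - 2) = -36*(-19) = 684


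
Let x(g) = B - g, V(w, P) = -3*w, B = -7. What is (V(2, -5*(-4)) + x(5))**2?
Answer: 324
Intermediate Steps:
x(g) = -7 - g
(V(2, -5*(-4)) + x(5))**2 = (-3*2 + (-7 - 1*5))**2 = (-6 + (-7 - 5))**2 = (-6 - 12)**2 = (-18)**2 = 324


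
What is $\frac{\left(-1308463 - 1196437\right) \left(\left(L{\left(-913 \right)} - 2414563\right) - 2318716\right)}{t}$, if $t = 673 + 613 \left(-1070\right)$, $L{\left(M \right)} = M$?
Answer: $- \frac{11858677540800}{655237} \approx -1.8098 \cdot 10^{7}$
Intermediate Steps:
$t = -655237$ ($t = 673 - 655910 = -655237$)
$\frac{\left(-1308463 - 1196437\right) \left(\left(L{\left(-913 \right)} - 2414563\right) - 2318716\right)}{t} = \frac{\left(-1308463 - 1196437\right) \left(\left(-913 - 2414563\right) - 2318716\right)}{-655237} = - 2504900 \left(\left(-913 - 2414563\right) - 2318716\right) \left(- \frac{1}{655237}\right) = - 2504900 \left(-2415476 - 2318716\right) \left(- \frac{1}{655237}\right) = \left(-2504900\right) \left(-4734192\right) \left(- \frac{1}{655237}\right) = 11858677540800 \left(- \frac{1}{655237}\right) = - \frac{11858677540800}{655237}$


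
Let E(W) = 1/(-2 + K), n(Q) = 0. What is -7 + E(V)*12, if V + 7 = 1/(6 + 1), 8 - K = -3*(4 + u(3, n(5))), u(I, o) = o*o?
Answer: -19/3 ≈ -6.3333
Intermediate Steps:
u(I, o) = o**2
K = 20 (K = 8 - (-3)*(4 + 0**2) = 8 - (-3)*(4 + 0) = 8 - (-3)*4 = 8 - 1*(-12) = 8 + 12 = 20)
V = -48/7 (V = -7 + 1/(6 + 1) = -7 + 1/7 = -48/7 ≈ -6.8571)
E(W) = 1/18 (E(W) = 1/(-2 + 20) = 1/18)
-7 + E(V)*12 = -7 + (1/18)*12 = -7 + 2/3 = -19/3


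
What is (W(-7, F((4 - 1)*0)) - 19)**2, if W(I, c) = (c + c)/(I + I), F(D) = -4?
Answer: 16641/49 ≈ 339.61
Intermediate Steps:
W(I, c) = c/I (W(I, c) = (2*c)/((2*I)) = (2*c)*(1/(2*I)) = c/I)
(W(-7, F((4 - 1)*0)) - 19)**2 = (-4/(-7) - 19)**2 = (-4*(-1/7) - 19)**2 = (4/7 - 19)**2 = (-129/7)**2 = 16641/49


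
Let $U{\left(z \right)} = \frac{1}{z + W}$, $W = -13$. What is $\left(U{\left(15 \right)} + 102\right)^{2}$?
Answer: $\frac{42025}{4} \approx 10506.0$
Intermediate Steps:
$U{\left(z \right)} = \frac{1}{-13 + z}$ ($U{\left(z \right)} = \frac{1}{z - 13} = \frac{1}{-13 + z}$)
$\left(U{\left(15 \right)} + 102\right)^{2} = \left(\frac{1}{-13 + 15} + 102\right)^{2} = \left(\frac{1}{2} + 102\right)^{2} = \left(\frac{205}{2}\right)^{2} = \frac{42025}{4}$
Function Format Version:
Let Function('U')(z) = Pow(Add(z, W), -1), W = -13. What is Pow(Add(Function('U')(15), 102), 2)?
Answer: Rational(42025, 4) ≈ 10506.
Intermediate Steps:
Function('U')(z) = Pow(Add(-13, z), -1) (Function('U')(z) = Pow(Add(z, -13), -1) = Pow(Add(-13, z), -1))
Pow(Add(Function('U')(15), 102), 2) = Pow(Add(Pow(Add(-13, 15), -1), 102), 2) = Pow(Add(Pow(2, -1), 102), 2) = Pow(Add(Rational(1, 2), 102), 2) = Pow(Rational(205, 2), 2) = Rational(42025, 4)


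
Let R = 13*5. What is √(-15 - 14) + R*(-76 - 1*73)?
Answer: -9685 + I*√29 ≈ -9685.0 + 5.3852*I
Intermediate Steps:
R = 65
√(-15 - 14) + R*(-76 - 1*73) = √(-15 - 14) + 65*(-76 - 1*73) = √(-29) + 65*(-76 - 73) = I*√29 + 65*(-149) = I*√29 - 9685 = -9685 + I*√29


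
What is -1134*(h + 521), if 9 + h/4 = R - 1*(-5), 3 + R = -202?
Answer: 357210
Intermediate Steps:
R = -205 (R = -3 - 202 = -205)
h = -836 (h = -36 + 4*(-205 - 1*(-5)) = -36 + 4*(-205 + 5) = -36 + 4*(-200) = -36 - 800 = -836)
-1134*(h + 521) = -1134*(-836 + 521) = -1134*(-315) = 357210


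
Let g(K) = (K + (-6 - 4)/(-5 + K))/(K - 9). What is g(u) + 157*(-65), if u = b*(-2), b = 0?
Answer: -91847/9 ≈ -10205.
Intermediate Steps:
u = 0 (u = 0*(-2) = 0)
g(K) = (K - 10/(-5 + K))/(-9 + K)
g(u) + 157*(-65) = (-10 + 0² - 5*0)/(45 + 0² - 14*0) + 157*(-65) = (-10 + 0 + 0)/(45 + 0 + 0) - 10205 = -10/45 - 10205 = (1/45)*(-10) - 10205 = -2/9 - 10205 = -91847/9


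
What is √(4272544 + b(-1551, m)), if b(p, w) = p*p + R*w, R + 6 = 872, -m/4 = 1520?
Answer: 3*√156985 ≈ 1188.6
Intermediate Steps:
m = -6080 (m = -4*1520 = -6080)
R = 866 (R = -6 + 872 = 866)
b(p, w) = p² + 866*w (b(p, w) = p*p + 866*w = p² + 866*w)
√(4272544 + b(-1551, m)) = √(4272544 + ((-1551)² + 866*(-6080))) = √(4272544 + (2405601 - 5265280)) = √(4272544 - 2859679) = √1412865 = 3*√156985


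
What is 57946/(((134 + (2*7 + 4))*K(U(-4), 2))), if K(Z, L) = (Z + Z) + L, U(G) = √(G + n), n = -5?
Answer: 28973/1520 - 86919*I/1520 ≈ 19.061 - 57.184*I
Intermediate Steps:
U(G) = √(-5 + G) (U(G) = √(G - 5) = √(-5 + G))
K(Z, L) = L + 2*Z (K(Z, L) = 2*Z + L = L + 2*Z)
57946/(((134 + (2*7 + 4))*K(U(-4), 2))) = 57946/(((134 + (2*7 + 4))*(2 + 2*√(-5 - 4)))) = 57946/(((134 + (14 + 4))*(2 + 2*√(-9)))) = 57946/(((134 + 18)*(2 + 2*(3*I)))) = 57946/((152*(2 + 6*I))) = 57946/(304 + 912*I) = 57946*((304 - 912*I)/924160) = 28973*(304 - 912*I)/462080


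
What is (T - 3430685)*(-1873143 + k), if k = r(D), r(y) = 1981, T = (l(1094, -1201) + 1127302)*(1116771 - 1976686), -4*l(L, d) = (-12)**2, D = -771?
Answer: 1813822809755763150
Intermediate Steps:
l(L, d) = -36 (l(L, d) = -1/4*(-12)**2 = -1/4*144 = -36)
T = -969352942390 (T = (-36 + 1127302)*(1116771 - 1976686) = 1127266*(-859915) = -969352942390)
k = 1981
(T - 3430685)*(-1873143 + k) = (-969352942390 - 3430685)*(-1873143 + 1981) = -969356373075*(-1871162) = 1813822809755763150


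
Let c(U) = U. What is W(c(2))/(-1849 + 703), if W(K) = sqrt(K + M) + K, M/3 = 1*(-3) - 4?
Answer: -1/573 - I*sqrt(19)/1146 ≈ -0.0017452 - 0.0038036*I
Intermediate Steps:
M = -21 (M = 3*(1*(-3) - 4) = 3*(-3 - 4) = 3*(-7) = -21)
W(K) = K + sqrt(-21 + K) (W(K) = sqrt(K - 21) + K = sqrt(-21 + K) + K = K + sqrt(-21 + K))
W(c(2))/(-1849 + 703) = (2 + sqrt(-21 + 2))/(-1849 + 703) = (2 + sqrt(-19))/(-1146) = (2 + I*sqrt(19))*(-1/1146) = -1/573 - I*sqrt(19)/1146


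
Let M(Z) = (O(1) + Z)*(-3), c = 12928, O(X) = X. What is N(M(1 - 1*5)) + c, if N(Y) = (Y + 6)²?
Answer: 13153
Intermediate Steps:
M(Z) = -3 - 3*Z (M(Z) = (1 + Z)*(-3) = -3 - 3*Z)
N(Y) = (6 + Y)²
N(M(1 - 1*5)) + c = (6 + (-3 - 3*(1 - 1*5)))² + 12928 = (6 + (-3 - 3*(1 - 5)))² + 12928 = (6 + (-3 - 3*(-4)))² + 12928 = (6 + (-3 + 12))² + 12928 = (6 + 9)² + 12928 = 15² + 12928 = 225 + 12928 = 13153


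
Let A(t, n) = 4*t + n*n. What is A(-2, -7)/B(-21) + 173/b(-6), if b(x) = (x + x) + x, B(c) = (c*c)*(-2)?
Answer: -4259/441 ≈ -9.6576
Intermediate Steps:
A(t, n) = n² + 4*t (A(t, n) = 4*t + n² = n² + 4*t)
B(c) = -2*c² (B(c) = c²*(-2) = -2*c²)
b(x) = 3*x (b(x) = 2*x + x = 3*x)
A(-2, -7)/B(-21) + 173/b(-6) = ((-7)² + 4*(-2))/((-2*(-21)²)) + 173/((3*(-6))) = (49 - 8)/((-2*441)) + 173/(-18) = 41/(-882) + 173*(-1/18) = 41*(-1/882) - 173/18 = -41/882 - 173/18 = -4259/441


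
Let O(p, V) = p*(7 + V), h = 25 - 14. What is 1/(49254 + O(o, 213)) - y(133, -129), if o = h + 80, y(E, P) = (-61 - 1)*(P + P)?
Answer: -1108106903/69274 ≈ -15996.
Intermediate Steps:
y(E, P) = -124*P
h = 11
o = 91 (o = 11 + 80 = 91)
1/(49254 + O(o, 213)) - y(133, -129) = 1/(49254 + 91*(7 + 213)) - (-124)*(-129) = 1/(49254 + 91*220) - 1*15996 = 1/(49254 + 20020) - 15996 = 1/69274 - 15996 = -1108106903/69274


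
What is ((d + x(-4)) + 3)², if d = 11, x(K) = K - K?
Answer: 196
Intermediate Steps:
x(K) = 0
((d + x(-4)) + 3)² = ((11 + 0) + 3)² = (11 + 3)² = 14² = 196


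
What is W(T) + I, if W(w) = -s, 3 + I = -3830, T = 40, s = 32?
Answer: -3865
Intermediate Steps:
I = -3833 (I = -3 - 3830 = -3833)
W(w) = -32 (W(w) = -1*32 = -32)
W(T) + I = -32 - 3833 = -3865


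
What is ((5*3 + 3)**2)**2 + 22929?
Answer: 127905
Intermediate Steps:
((5*3 + 3)**2)**2 + 22929 = ((15 + 3)**2)**2 + 22929 = (18**2)**2 + 22929 = 324**2 + 22929 = 104976 + 22929 = 127905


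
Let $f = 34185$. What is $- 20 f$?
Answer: $-683700$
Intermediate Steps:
$- 20 f = \left(-20\right) 34185 = -683700$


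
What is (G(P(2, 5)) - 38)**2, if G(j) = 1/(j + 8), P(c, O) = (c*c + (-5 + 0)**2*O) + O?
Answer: 29106025/20164 ≈ 1443.5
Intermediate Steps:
P(c, O) = c**2 + 26*O (P(c, O) = (c**2 + (-5)**2*O) + O = (c**2 + 25*O) + O = c**2 + 26*O)
G(j) = 1/(8 + j)
(G(P(2, 5)) - 38)**2 = (1/(8 + (2**2 + 26*5)) - 38)**2 = (1/(8 + (4 + 130)) - 38)**2 = (1/(8 + 134) - 38)**2 = (1/142 - 38)**2 = (-5395/142)**2 = 29106025/20164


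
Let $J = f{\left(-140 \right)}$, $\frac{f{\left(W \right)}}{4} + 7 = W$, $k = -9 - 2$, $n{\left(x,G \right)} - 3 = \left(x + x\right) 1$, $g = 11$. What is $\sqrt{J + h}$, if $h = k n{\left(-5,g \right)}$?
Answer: $i \sqrt{511} \approx 22.605 i$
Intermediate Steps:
$n{\left(x,G \right)} = 3 + 2 x$ ($n{\left(x,G \right)} = 3 + \left(x + x\right) 1 = 3 + 2 x 1 = 3 + 2 x$)
$k = -11$
$f{\left(W \right)} = -28 + 4 W$
$h = 77$ ($h = - 11 \left(3 + 2 \left(-5\right)\right) = - 11 \left(3 - 10\right) = \left(-11\right) \left(-7\right) = 77$)
$J = -588$ ($J = -28 + 4 \left(-140\right) = -28 - 560 = -588$)
$\sqrt{J + h} = \sqrt{-588 + 77} = \sqrt{-511} = i \sqrt{511}$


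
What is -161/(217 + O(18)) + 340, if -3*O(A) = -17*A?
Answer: 108299/319 ≈ 339.50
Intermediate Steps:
O(A) = 17*A/3 (O(A) = -(-17)*A/3 = 17*A/3)
-161/(217 + O(18)) + 340 = -161/(217 + (17/3)*18) + 340 = -161/(217 + 102) + 340 = -161/319 + 340 = 108299/319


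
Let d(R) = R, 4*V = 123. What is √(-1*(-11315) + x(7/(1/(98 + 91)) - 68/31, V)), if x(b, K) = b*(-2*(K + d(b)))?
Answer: I*√13680695910/62 ≈ 1886.5*I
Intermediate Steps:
V = 123/4 (V = (¼)*123 = 123/4 ≈ 30.750)
x(b, K) = b*(-2*K - 2*b) (x(b, K) = b*(-2*(K + b)) = b*(-2*K - 2*b))
√(-1*(-11315) + x(7/(1/(98 + 91)) - 68/31, V)) = √(-1*(-11315) - 2*(7/(1/(98 + 91)) - 68/31)*(123/4 + (7/(1/(98 + 91)) - 68/31))) = √(11315 - 2*(7/(1/189) - 68*1/31)*(123/4 + (7/(1/189) - 68*1/31))) = √(11315 - 2*(7/(1/189) - 68/31)*(123/4 + (7/(1/189) - 68/31))) = √(11315 - 2*(7*189 - 68/31)*(123/4 + (7*189 - 68/31))) = √(11315 - 2*(1323 - 68/31)*(123/4 + (1323 - 68/31))) = √(11315 - 2*40945/31*(123/4 + 40945/31)) = √(11315 - 2*40945/31*167593/124) = √(11315 - 6862095385/1922) = √(-6840347955/1922) = I*√13680695910/62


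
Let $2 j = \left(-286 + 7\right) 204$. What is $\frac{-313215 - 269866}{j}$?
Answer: $\frac{583081}{28458} \approx 20.489$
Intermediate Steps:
$j = -28458$ ($j = \frac{\left(-286 + 7\right) 204}{2} = \frac{\left(-279\right) 204}{2} = \frac{1}{2} \left(-56916\right) = -28458$)
$\frac{-313215 - 269866}{j} = \frac{-313215 - 269866}{-28458} = \left(-583081\right) \left(- \frac{1}{28458}\right) = \frac{583081}{28458}$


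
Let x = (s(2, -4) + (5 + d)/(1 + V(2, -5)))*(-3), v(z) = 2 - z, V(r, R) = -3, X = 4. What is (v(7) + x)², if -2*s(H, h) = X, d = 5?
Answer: 256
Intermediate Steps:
s(H, h) = -2 (s(H, h) = -½*4 = -2)
x = 21 (x = (-2 + (5 + 5)/(1 - 3))*(-3) = (-2 + 10/(-2))*(-3) = (-2 + 10*(-½))*(-3) = (-2 - 5)*(-3) = -7*(-3) = 21)
(v(7) + x)² = ((2 - 1*7) + 21)² = ((2 - 7) + 21)² = (-5 + 21)² = 16² = 256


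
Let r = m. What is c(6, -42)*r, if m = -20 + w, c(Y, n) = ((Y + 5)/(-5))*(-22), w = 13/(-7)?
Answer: -37026/35 ≈ -1057.9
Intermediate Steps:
w = -13/7 (w = 13*(-⅐) = -13/7 ≈ -1.8571)
c(Y, n) = 22 + 22*Y/5 (c(Y, n) = ((5 + Y)*(-⅕))*(-22) = (-1 - Y/5)*(-22) = 22 + 22*Y/5)
m = -153/7 (m = -20 - 13/7 = -153/7 ≈ -21.857)
r = -153/7 ≈ -21.857
c(6, -42)*r = (22 + (22/5)*6)*(-153/7) = (22 + 132/5)*(-153/7) = (242/5)*(-153/7) = -37026/35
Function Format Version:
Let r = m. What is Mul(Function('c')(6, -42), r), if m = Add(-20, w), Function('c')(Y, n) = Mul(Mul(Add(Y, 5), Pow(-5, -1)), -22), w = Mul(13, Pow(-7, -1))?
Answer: Rational(-37026, 35) ≈ -1057.9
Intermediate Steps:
w = Rational(-13, 7) (w = Mul(13, Rational(-1, 7)) = Rational(-13, 7) ≈ -1.8571)
Function('c')(Y, n) = Add(22, Mul(Rational(22, 5), Y)) (Function('c')(Y, n) = Mul(Mul(Add(5, Y), Rational(-1, 5)), -22) = Mul(Add(-1, Mul(Rational(-1, 5), Y)), -22) = Add(22, Mul(Rational(22, 5), Y)))
m = Rational(-153, 7) (m = Add(-20, Rational(-13, 7)) = Rational(-153, 7) ≈ -21.857)
r = Rational(-153, 7) ≈ -21.857
Mul(Function('c')(6, -42), r) = Mul(Add(22, Mul(Rational(22, 5), 6)), Rational(-153, 7)) = Mul(Add(22, Rational(132, 5)), Rational(-153, 7)) = Mul(Rational(242, 5), Rational(-153, 7)) = Rational(-37026, 35)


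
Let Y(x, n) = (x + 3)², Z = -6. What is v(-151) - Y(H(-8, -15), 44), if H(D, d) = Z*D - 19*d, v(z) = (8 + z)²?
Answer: -92447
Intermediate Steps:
H(D, d) = -19*d - 6*D (H(D, d) = -6*D - 19*d = -19*d - 6*D)
Y(x, n) = (3 + x)²
v(-151) - Y(H(-8, -15), 44) = (8 - 151)² - (3 + (-19*(-15) - 6*(-8)))² = (-143)² - (3 + (285 + 48))² = 20449 - (3 + 333)² = 20449 - 1*336² = 20449 - 1*112896 = 20449 - 112896 = -92447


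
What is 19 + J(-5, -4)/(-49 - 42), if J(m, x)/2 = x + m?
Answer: 1747/91 ≈ 19.198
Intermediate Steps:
J(m, x) = 2*m + 2*x (J(m, x) = 2*(x + m) = 2*(m + x) = 2*m + 2*x)
19 + J(-5, -4)/(-49 - 42) = 19 + (2*(-5) + 2*(-4))/(-49 - 42) = 19 + (-10 - 8)/(-91) = 19 - 18*(-1/91) = 19 + 18/91 = 1747/91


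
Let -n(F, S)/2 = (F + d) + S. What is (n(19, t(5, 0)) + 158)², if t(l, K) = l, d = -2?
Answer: 12996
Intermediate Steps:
n(F, S) = 4 - 2*F - 2*S (n(F, S) = -2*((F - 2) + S) = -2*((-2 + F) + S) = -2*(-2 + F + S) = 4 - 2*F - 2*S)
(n(19, t(5, 0)) + 158)² = ((4 - 2*19 - 2*5) + 158)² = ((4 - 38 - 10) + 158)² = (-44 + 158)² = 114² = 12996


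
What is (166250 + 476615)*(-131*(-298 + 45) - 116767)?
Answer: -53758942760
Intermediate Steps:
(166250 + 476615)*(-131*(-298 + 45) - 116767) = 642865*(-131*(-253) - 116767) = 642865*(33143 - 116767) = 642865*(-83624) = -53758942760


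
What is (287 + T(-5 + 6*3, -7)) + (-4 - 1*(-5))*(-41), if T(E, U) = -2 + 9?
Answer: 253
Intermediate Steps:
T(E, U) = 7
(287 + T(-5 + 6*3, -7)) + (-4 - 1*(-5))*(-41) = (287 + 7) + (-4 - 1*(-5))*(-41) = 294 + (-4 + 5)*(-41) = 294 + 1*(-41) = 294 - 41 = 253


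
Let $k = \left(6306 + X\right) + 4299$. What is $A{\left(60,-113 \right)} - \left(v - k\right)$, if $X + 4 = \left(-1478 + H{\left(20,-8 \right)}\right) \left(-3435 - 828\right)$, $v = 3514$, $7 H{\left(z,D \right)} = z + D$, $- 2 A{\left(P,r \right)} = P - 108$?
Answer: $6300517$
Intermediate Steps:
$A{\left(P,r \right)} = 54 - \frac{P}{2}$ ($A{\left(P,r \right)} = - \frac{P - 108}{2} = - \frac{-108 + P}{2} = 54 - \frac{P}{2}$)
$H{\left(z,D \right)} = \frac{D}{7} + \frac{z}{7}$ ($H{\left(z,D \right)} = \frac{z + D}{7} = \frac{D + z}{7} = \frac{D}{7} + \frac{z}{7}$)
$X = 6293402$ ($X = -4 + \left(-1478 + \left(\frac{1}{7} \left(-8\right) + \frac{1}{7} \cdot 20\right)\right) \left(-3435 - 828\right) = -4 + \left(-1478 + \left(- \frac{8}{7} + \frac{20}{7}\right)\right) \left(-4263\right) = -4 + \left(-1478 + \frac{12}{7}\right) \left(-4263\right) = -4 - -6293406 = -4 + 6293406 = 6293402$)
$k = 6304007$ ($k = \left(6306 + 6293402\right) + 4299 = 6299708 + 4299 = 6304007$)
$A{\left(60,-113 \right)} - \left(v - k\right) = \left(54 - 30\right) - \left(3514 - 6304007\right) = 24 - -6300493 = 24 + 6300493 = 6300517$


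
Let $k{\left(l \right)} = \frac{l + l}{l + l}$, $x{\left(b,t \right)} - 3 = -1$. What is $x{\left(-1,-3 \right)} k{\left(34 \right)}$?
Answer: $2$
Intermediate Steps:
$x{\left(b,t \right)} = 2$ ($x{\left(b,t \right)} = 3 - 1 = 2$)
$k{\left(l \right)} = 1$ ($k{\left(l \right)} = \frac{2 l}{2 l} = 2 l \frac{1}{2 l} = 1$)
$x{\left(-1,-3 \right)} k{\left(34 \right)} = 2 \cdot 1 = 2$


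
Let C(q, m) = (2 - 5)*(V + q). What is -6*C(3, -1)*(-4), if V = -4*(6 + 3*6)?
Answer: 6696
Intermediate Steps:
V = -96 (V = -4*(6 + 18) = -4*24 = -96)
C(q, m) = 288 - 3*q (C(q, m) = (2 - 5)*(-96 + q) = -3*(-96 + q) = 288 - 3*q)
-6*C(3, -1)*(-4) = -6*(288 - 3*3)*(-4) = -6*(288 - 9)*(-4) = -6*279*(-4) = -1674*(-4) = 6696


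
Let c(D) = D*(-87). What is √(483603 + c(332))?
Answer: √454719 ≈ 674.33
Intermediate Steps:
c(D) = -87*D
√(483603 + c(332)) = √(483603 - 87*332) = √(483603 - 28884) = √454719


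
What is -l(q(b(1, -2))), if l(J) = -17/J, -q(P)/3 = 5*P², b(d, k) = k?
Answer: -17/60 ≈ -0.28333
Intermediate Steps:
q(P) = -15*P²
-l(q(b(1, -2))) = -(-17)/((-15*(-2)²)) = -(-17)/((-15*4)) = -(-17)/(-60) = -(-17)*(-1)/60 = -1*17/60 = -17/60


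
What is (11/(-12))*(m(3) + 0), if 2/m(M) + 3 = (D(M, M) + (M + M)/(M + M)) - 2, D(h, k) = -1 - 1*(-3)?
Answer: 11/12 ≈ 0.91667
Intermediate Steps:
D(h, k) = 2 (D(h, k) = -1 + 3 = 2)
m(M) = -1 (m(M) = 2/(-3 + ((2 + (M + M)/(M + M)) - 2)) = 2/(-3 + ((2 + (2*M)/((2*M))) - 2)) = 2/(-3 + ((2 + (2*M)*(1/(2*M))) - 2)) = 2/(-3 + ((2 + 1) - 2)) = 2/(-3 + (3 - 2)) = 2/(-3 + 1) = 2/(-2) = 2*(-½) = -1)
(11/(-12))*(m(3) + 0) = (11/(-12))*(-1 + 0) = (11*(-1/12))*(-1) = -11/12*(-1) = 11/12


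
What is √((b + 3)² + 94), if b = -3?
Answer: √94 ≈ 9.6954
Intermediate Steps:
√((b + 3)² + 94) = √((-3 + 3)² + 94) = √(0² + 94) = √(0 + 94) = √94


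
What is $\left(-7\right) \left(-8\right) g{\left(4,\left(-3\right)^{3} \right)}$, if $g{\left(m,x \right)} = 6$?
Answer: $336$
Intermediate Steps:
$\left(-7\right) \left(-8\right) g{\left(4,\left(-3\right)^{3} \right)} = \left(-7\right) \left(-8\right) 6 = 56 \cdot 6 = 336$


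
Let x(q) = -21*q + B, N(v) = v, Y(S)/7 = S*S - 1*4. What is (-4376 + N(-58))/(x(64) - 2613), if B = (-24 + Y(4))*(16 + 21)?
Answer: 1478/579 ≈ 2.5527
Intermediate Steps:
Y(S) = -28 + 7*S**2 (Y(S) = 7*(S*S - 1*4) = 7*(S**2 - 4) = 7*(-4 + S**2) = -28 + 7*S**2)
B = 2220 (B = (-24 + (-28 + 7*4**2))*(16 + 21) = (-24 + (-28 + 7*16))*37 = (-24 + (-28 + 112))*37 = (-24 + 84)*37 = 60*37 = 2220)
x(q) = 2220 - 21*q (x(q) = -21*q + 2220 = 2220 - 21*q)
(-4376 + N(-58))/(x(64) - 2613) = (-4376 - 58)/((2220 - 21*64) - 2613) = -4434/((2220 - 1344) - 2613) = -4434/(876 - 2613) = -4434/(-1737) = -4434*(-1/1737) = 1478/579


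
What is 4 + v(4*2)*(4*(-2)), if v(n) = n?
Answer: -60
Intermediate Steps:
4 + v(4*2)*(4*(-2)) = 4 + (4*2)*(4*(-2)) = 4 + 8*(-8) = 4 - 64 = -60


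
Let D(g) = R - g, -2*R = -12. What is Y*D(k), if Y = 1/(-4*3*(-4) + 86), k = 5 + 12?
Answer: -11/134 ≈ -0.082090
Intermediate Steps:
R = 6 (R = -1/2*(-12) = 6)
k = 17
D(g) = 6 - g
Y = 1/134 (Y = 1/(-12*(-4) + 86) = 1/(48 + 86) = 1/134 ≈ 0.0074627)
Y*D(k) = (6 - 1*17)/134 = (6 - 17)/134 = (1/134)*(-11) = -11/134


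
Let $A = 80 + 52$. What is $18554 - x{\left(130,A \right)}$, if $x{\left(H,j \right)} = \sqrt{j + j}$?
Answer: $18554 - 2 \sqrt{66} \approx 18538.0$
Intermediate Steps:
$A = 132$
$x{\left(H,j \right)} = \sqrt{2} \sqrt{j}$ ($x{\left(H,j \right)} = \sqrt{2 j} = \sqrt{2} \sqrt{j}$)
$18554 - x{\left(130,A \right)} = 18554 - \sqrt{2} \sqrt{132} = 18554 - \sqrt{2} \cdot 2 \sqrt{33} = 18554 - 2 \sqrt{66}$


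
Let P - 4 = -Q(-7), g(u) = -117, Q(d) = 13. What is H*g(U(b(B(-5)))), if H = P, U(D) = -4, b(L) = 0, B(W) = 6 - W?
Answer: 1053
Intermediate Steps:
P = -9 (P = 4 - 1*13 = 4 - 13 = -9)
H = -9
H*g(U(b(B(-5)))) = -9*(-117) = 1053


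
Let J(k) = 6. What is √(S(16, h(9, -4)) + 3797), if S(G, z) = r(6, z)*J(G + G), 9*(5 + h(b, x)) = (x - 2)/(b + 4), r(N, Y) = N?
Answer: √3833 ≈ 61.911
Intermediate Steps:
h(b, x) = -5 + (-2 + x)/(9*(4 + b)) (h(b, x) = -5 + ((x - 2)/(b + 4))/9 = -5 + ((-2 + x)/(4 + b))/9 = -5 + (-2 + x)/(9*(4 + b)))
S(G, z) = 36 (S(G, z) = 6*6 = 36)
√(S(16, h(9, -4)) + 3797) = √(36 + 3797) = √3833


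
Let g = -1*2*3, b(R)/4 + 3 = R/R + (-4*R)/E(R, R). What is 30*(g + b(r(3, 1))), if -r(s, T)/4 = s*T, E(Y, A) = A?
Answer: -900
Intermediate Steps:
r(s, T) = -4*T*s (r(s, T) = -4*s*T = -4*T*s)
b(R) = -24 (b(R) = -12 + 4*(R/R + (-4*R)/R) = -12 + 4*(1 - 4) = -12 + 4*(-3) = -12 - 12 = -24)
g = -6 (g = -2*3 = -6)
30*(g + b(r(3, 1))) = 30*(-6 - 24) = 30*(-30) = -900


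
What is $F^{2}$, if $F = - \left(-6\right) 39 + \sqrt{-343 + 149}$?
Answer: $\left(234 + i \sqrt{194}\right)^{2} \approx 54562.0 + 6518.5 i$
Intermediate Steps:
$F = 234 + i \sqrt{194}$ ($F = \left(-1\right) \left(-234\right) + \sqrt{-194} = 234 + i \sqrt{194} \approx 234.0 + 13.928 i$)
$F^{2} = \left(234 + i \sqrt{194}\right)^{2}$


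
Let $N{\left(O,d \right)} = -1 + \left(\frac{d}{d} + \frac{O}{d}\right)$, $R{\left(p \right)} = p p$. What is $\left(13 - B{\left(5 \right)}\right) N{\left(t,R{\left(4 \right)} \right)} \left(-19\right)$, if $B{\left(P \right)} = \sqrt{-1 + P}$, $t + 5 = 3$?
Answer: $\frac{209}{8} \approx 26.125$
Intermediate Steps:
$t = -2$ ($t = -5 + 3 = -2$)
$R{\left(p \right)} = p^{2}$
$N{\left(O,d \right)} = \frac{O}{d}$ ($N{\left(O,d \right)} = -1 + \left(1 + \frac{O}{d}\right) = \frac{O}{d}$)
$\left(13 - B{\left(5 \right)}\right) N{\left(t,R{\left(4 \right)} \right)} \left(-19\right) = \left(13 - \sqrt{-1 + 5}\right) \left(- \frac{2}{4^{2}}\right) \left(-19\right) = \left(13 - \sqrt{4}\right) \left(- \frac{2}{16}\right) \left(-19\right) = \left(13 - 2\right) \left(\left(-2\right) \frac{1}{16}\right) \left(-19\right) = \left(13 - 2\right) \left(- \frac{1}{8}\right) \left(-19\right) = 11 \left(- \frac{1}{8}\right) \left(-19\right) = \left(- \frac{11}{8}\right) \left(-19\right) = \frac{209}{8}$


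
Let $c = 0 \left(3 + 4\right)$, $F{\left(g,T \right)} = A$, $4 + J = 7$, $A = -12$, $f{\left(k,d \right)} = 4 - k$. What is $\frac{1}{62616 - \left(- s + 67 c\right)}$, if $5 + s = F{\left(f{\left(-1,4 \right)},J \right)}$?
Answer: $\frac{1}{62599} \approx 1.5975 \cdot 10^{-5}$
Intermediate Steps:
$J = 3$ ($J = -4 + 7 = 3$)
$F{\left(g,T \right)} = -12$
$c = 0$ ($c = 0 \cdot 7 = 0$)
$s = -17$ ($s = -5 - 12 = -17$)
$\frac{1}{62616 - \left(- s + 67 c\right)} = \frac{1}{62616 - 17} = \frac{1}{62599}$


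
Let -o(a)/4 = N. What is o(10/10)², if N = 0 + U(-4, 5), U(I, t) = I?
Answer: 256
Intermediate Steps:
N = -4 (N = 0 - 4 = -4)
o(a) = 16 (o(a) = -4*(-4) = 16)
o(10/10)² = 16² = 256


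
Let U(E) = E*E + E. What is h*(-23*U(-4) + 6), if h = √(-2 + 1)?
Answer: -270*I ≈ -270.0*I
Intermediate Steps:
U(E) = E + E² (U(E) = E² + E = E + E²)
h = I (h = √(-1) = I ≈ 1.0*I)
h*(-23*U(-4) + 6) = I*(-(-92)*(1 - 4) + 6) = I*(-(-92)*(-3) + 6) = I*(-23*12 + 6) = I*(-276 + 6) = I*(-270) = -270*I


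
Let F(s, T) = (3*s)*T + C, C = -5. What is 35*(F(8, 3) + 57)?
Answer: 4340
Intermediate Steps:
F(s, T) = -5 + 3*T*s (F(s, T) = (3*s)*T - 5 = 3*T*s - 5 = -5 + 3*T*s)
35*(F(8, 3) + 57) = 35*((-5 + 3*3*8) + 57) = 35*((-5 + 72) + 57) = 35*(67 + 57) = 35*124 = 4340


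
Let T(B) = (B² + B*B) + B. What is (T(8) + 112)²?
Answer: 61504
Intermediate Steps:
T(B) = B + 2*B² (T(B) = (B² + B²) + B = 2*B² + B = B + 2*B²)
(T(8) + 112)² = (8*(1 + 2*8) + 112)² = (8*(1 + 16) + 112)² = (8*17 + 112)² = (136 + 112)² = 248² = 61504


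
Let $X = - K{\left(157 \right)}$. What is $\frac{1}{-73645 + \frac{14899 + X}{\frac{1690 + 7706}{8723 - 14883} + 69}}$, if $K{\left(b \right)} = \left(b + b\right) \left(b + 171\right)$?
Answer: $- \frac{103911}{7788188815} \approx -1.3342 \cdot 10^{-5}$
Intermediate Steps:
$K{\left(b \right)} = 2 b \left(171 + b\right)$
$X = -102992$ ($X = - 2 \cdot 157 \left(171 + 157\right) = - 2 \cdot 157 \cdot 328 = \left(-1\right) 102992 = -102992$)
$\frac{1}{-73645 + \frac{14899 + X}{\frac{1690 + 7706}{8723 - 14883} + 69}} = \frac{1}{-73645 + \frac{14899 - 102992}{\frac{1690 + 7706}{8723 - 14883} + 69}} = \frac{1}{-73645 - \frac{88093}{\frac{9396}{-6160} + 69}} = \frac{1}{-73645 - \frac{88093}{9396 \left(- \frac{1}{6160}\right) + 69}} = \frac{1}{-73645 - \frac{88093}{- \frac{2349}{1540} + 69}} = \frac{1}{-73645 - \frac{88093}{\frac{103911}{1540}}} = \frac{1}{-73645 - \frac{135663220}{103911}} = \frac{1}{- \frac{7788188815}{103911}} = - \frac{103911}{7788188815}$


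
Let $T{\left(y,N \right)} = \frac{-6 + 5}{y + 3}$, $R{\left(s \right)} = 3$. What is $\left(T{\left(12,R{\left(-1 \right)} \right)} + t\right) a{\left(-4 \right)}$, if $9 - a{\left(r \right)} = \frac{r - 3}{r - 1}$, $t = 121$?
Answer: $\frac{68932}{75} \approx 919.09$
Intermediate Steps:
$a{\left(r \right)} = 9 - \frac{-3 + r}{-1 + r}$ ($a{\left(r \right)} = 9 - \frac{r - 3}{r - 1} = 9 - \frac{-3 + r}{-1 + r}$)
$T{\left(y,N \right)} = - \frac{1}{3 + y}$
$\left(T{\left(12,R{\left(-1 \right)} \right)} + t\right) a{\left(-4 \right)} = \left(- \frac{1}{3 + 12} + 121\right) \frac{2 \left(-3 + 4 \left(-4\right)\right)}{-1 - 4} = \left(- \frac{1}{15} + 121\right) \frac{2 \left(-3 - 16\right)}{-5} = \left(\left(-1\right) \frac{1}{15} + 121\right) 2 \left(- \frac{1}{5}\right) \left(-19\right) = \left(- \frac{1}{15} + 121\right) \frac{38}{5} = \frac{1814}{15} \cdot \frac{38}{5} = \frac{68932}{75}$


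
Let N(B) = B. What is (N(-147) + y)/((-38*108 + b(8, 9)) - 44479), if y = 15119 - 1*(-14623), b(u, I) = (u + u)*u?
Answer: -5919/9691 ≈ -0.61077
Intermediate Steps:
b(u, I) = 2*u² (b(u, I) = (2*u)*u = 2*u²)
y = 29742 (y = 15119 + 14623 = 29742)
(N(-147) + y)/((-38*108 + b(8, 9)) - 44479) = (-147 + 29742)/((-38*108 + 2*8²) - 44479) = 29595/((-4104 + 2*64) - 44479) = 29595/((-4104 + 128) - 44479) = 29595/(-3976 - 44479) = 29595/(-48455) = 29595*(-1/48455) = -5919/9691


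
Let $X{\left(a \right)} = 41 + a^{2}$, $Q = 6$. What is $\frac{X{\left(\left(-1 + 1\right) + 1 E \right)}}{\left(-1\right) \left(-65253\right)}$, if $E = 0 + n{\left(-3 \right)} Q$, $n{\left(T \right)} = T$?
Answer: $\frac{365}{65253} \approx 0.0055936$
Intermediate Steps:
$E = -18$ ($E = 0 - 18 = -18$)
$\frac{X{\left(\left(-1 + 1\right) + 1 E \right)}}{\left(-1\right) \left(-65253\right)} = \frac{41 + \left(\left(-1 + 1\right) + 1 \left(-18\right)\right)^{2}}{\left(-1\right) \left(-65253\right)} = \frac{41 + \left(0 - 18\right)^{2}}{65253} = \left(41 + \left(-18\right)^{2}\right) \frac{1}{65253} = \left(41 + 324\right) \frac{1}{65253} = 365 \cdot \frac{1}{65253} = \frac{365}{65253}$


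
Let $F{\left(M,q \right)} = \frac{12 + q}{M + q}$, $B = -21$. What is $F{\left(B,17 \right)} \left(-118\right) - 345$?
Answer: $\frac{1021}{2} \approx 510.5$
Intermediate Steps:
$F{\left(M,q \right)} = \frac{12 + q}{M + q}$
$F{\left(B,17 \right)} \left(-118\right) - 345 = \frac{12 + 17}{-21 + 17} \left(-118\right) - 345 = \frac{1}{-4} \cdot 29 \left(-118\right) - 345 = \left(- \frac{1}{4}\right) 29 \left(-118\right) - 345 = \left(- \frac{29}{4}\right) \left(-118\right) - 345 = \frac{1711}{2} - 345 = \frac{1021}{2}$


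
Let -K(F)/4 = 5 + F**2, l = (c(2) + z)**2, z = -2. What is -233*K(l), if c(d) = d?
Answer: 4660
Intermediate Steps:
l = 0 (l = (2 - 2)**2 = 0**2 = 0)
K(F) = -20 - 4*F**2 (K(F) = -4*(5 + F**2) = -20 - 4*F**2)
-233*K(l) = -233*(-20 - 4*0**2) = -233*(-20 - 4*0) = -233*(-20 + 0) = -233*(-20) = 4660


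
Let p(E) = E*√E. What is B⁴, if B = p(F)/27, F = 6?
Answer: 64/729 ≈ 0.087791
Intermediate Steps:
p(E) = E^(3/2)
B = 2*√6/9 (B = 6^(3/2)/27 = (6*√6)*(1/27) = 2*√6/9 ≈ 0.54433)
B⁴ = (2*√6/9)⁴ = 64/729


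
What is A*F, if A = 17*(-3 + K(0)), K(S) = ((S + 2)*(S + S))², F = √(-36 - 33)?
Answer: -51*I*√69 ≈ -423.64*I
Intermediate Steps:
F = I*√69 (F = √(-69) = I*√69 ≈ 8.3066*I)
K(S) = 4*S²*(2 + S)² (K(S) = ((2 + S)*(2*S))² = (2*S*(2 + S))² = 4*S²*(2 + S)²)
A = -51 (A = 17*(-3 + 4*0²*(2 + 0)²) = 17*(-3 + 4*0*2²) = 17*(-3 + 4*0*4) = 17*(-3 + 0) = 17*(-3) = -51)
A*F = -51*I*√69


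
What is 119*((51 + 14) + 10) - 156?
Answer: 8769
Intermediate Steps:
119*((51 + 14) + 10) - 156 = 119*(65 + 10) - 156 = 119*75 - 156 = 8925 - 156 = 8769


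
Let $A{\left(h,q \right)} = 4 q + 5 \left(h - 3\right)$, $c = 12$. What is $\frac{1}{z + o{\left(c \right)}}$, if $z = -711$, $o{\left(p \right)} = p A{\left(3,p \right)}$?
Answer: $- \frac{1}{135} \approx -0.0074074$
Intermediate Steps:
$A{\left(h,q \right)} = -15 + 4 q + 5 h$ ($A{\left(h,q \right)} = 4 q + 5 \left(-3 + h\right) = 4 q + \left(-15 + 5 h\right) = -15 + 4 q + 5 h$)
$o{\left(p \right)} = 4 p^{2}$ ($o{\left(p \right)} = p \left(-15 + 4 p + 5 \cdot 3\right) = p \left(-15 + 4 p + 15\right) = p 4 p = 4 p^{2}$)
$\frac{1}{z + o{\left(c \right)}} = \frac{1}{-711 + 4 \cdot 12^{2}} = \frac{1}{-711 + 4 \cdot 144} = \frac{1}{-711 + 576} = \frac{1}{-135} = - \frac{1}{135}$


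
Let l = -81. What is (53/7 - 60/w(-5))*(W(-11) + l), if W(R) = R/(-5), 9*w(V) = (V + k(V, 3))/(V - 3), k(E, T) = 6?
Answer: -11935442/35 ≈ -3.4101e+5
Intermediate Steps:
w(V) = (6 + V)/(9*(-3 + V)) (w(V) = ((V + 6)/(V - 3))/9 = ((6 + V)/(-3 + V))/9 = (6 + V)/(9*(-3 + V)))
W(R) = -R/5 (W(R) = R*(-⅕) = -R/5)
(53/7 - 60/w(-5))*(W(-11) + l) = (53/7 - 60*9*(-3 - 5)/(6 - 5))*(-⅕*(-11) - 81) = (53*(⅐) - 60/((⅑)*1/(-8)))*(11/5 - 81) = (53/7 - 60/((⅑)*(-⅛)*1))*(-394/5) = (53/7 - 60/(-1/72))*(-394/5) = (53/7 - 60*(-72))*(-394/5) = (53/7 + 4320)*(-394/5) = (30293/7)*(-394/5) = -11935442/35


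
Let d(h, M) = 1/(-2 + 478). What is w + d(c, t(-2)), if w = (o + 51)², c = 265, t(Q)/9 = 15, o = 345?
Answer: 74644417/476 ≈ 1.5682e+5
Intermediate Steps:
t(Q) = 135 (t(Q) = 9*15 = 135)
d(h, M) = 1/476
w = 156816 (w = (345 + 51)² = 396² = 156816)
w + d(c, t(-2)) = 156816 + 1/476 = 74644417/476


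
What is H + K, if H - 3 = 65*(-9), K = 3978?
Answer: 3396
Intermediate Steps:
H = -582 (H = 3 + 65*(-9) = 3 - 585 = -582)
H + K = -582 + 3978 = 3396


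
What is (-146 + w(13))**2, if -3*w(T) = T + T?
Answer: 215296/9 ≈ 23922.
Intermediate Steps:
w(T) = -2*T/3 (w(T) = -(T + T)/3 = -2*T/3)
(-146 + w(13))**2 = (-146 - 2/3*13)**2 = (-146 - 26/3)**2 = (-464/3)**2 = 215296/9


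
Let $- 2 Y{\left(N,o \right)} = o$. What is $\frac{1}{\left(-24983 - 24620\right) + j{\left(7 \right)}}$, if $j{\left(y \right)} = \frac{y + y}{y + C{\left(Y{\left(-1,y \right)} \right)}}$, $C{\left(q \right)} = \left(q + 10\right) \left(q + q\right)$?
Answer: $- \frac{11}{545637} \approx -2.016 \cdot 10^{-5}$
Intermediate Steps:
$Y{\left(N,o \right)} = - \frac{o}{2}$
$C{\left(q \right)} = 2 q \left(10 + q\right)$ ($C{\left(q \right)} = \left(10 + q\right) 2 q = 2 q \left(10 + q\right)$)
$j{\left(y \right)} = \frac{2 y}{y - y \left(10 - \frac{y}{2}\right)}$ ($j{\left(y \right)} = \frac{y + y}{y + 2 \left(- \frac{y}{2}\right) \left(10 - \frac{y}{2}\right)} = \frac{2 y}{y - y \left(10 - \frac{y}{2}\right)}$)
$\frac{1}{\left(-24983 - 24620\right) + j{\left(7 \right)}} = \frac{1}{\left(-24983 - 24620\right) + \frac{4}{-18 + 7}} = \frac{1}{\left(-24983 - 24620\right) + \frac{4}{-11}} = \frac{1}{-49603 + 4 \left(- \frac{1}{11}\right)} = \frac{1}{-49603 - \frac{4}{11}} = \frac{1}{- \frac{545637}{11}} = - \frac{11}{545637}$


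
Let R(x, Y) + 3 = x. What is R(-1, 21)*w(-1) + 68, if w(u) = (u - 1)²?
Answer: 52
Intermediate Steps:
w(u) = (-1 + u)²
R(x, Y) = -3 + x
R(-1, 21)*w(-1) + 68 = (-3 - 1)*(-1 - 1)² + 68 = -4*(-2)² + 68 = -4*4 + 68 = -16 + 68 = 52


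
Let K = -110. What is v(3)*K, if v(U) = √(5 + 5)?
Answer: -110*√10 ≈ -347.85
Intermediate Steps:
v(U) = √10
v(3)*K = √10*(-110) = -110*√10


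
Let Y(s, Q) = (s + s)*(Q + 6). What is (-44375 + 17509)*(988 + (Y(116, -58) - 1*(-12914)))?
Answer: -49379708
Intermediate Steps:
Y(s, Q) = 2*s*(6 + Q) (Y(s, Q) = (2*s)*(6 + Q) = 2*s*(6 + Q))
(-44375 + 17509)*(988 + (Y(116, -58) - 1*(-12914))) = (-44375 + 17509)*(988 + (2*116*(6 - 58) - 1*(-12914))) = -26866*(988 + (2*116*(-52) + 12914)) = -26866*(988 + (-12064 + 12914)) = -26866*(988 + 850) = -26866*1838 = -49379708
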